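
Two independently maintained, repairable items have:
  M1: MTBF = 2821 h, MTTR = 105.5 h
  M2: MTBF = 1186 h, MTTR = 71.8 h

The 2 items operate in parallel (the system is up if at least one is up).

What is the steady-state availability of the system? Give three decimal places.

0.998

A(M1) = MTBF/(MTBF+MTTR) = 2821/(2821+105.5) = 0.963950
A(M2) = MTBF/(MTBF+MTTR) = 1186/(1186+71.8) = 0.942916
Parallel availability: 1 − (1 − 0.963950)(1 − 0.942916) = 0.998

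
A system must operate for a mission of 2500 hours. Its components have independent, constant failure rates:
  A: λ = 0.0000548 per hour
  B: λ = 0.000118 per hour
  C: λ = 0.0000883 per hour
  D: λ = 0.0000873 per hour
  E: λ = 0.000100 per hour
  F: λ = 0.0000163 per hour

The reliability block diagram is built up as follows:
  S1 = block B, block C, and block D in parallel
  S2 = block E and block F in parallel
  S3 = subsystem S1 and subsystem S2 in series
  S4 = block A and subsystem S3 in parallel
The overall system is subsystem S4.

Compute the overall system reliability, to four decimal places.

R(A) = exp(−0.0000548 × 2500) = 0.871970
R(B) = exp(−0.000118 × 2500) = 0.744532
R(C) = exp(−0.0000883 × 2500) = 0.801917
R(D) = exp(−0.0000873 × 2500) = 0.803924
R(E) = exp(−0.000100 × 2500) = 0.778801
R(F) = exp(−0.0000163 × 2500) = 0.960069
Parallel (B, C, and D): 1 − (1 − 0.744532)(1 − 0.801917)(1 − 0.803924) = 0.990078
Parallel (E and F): 1 − (1 − 0.778801)(1 − 0.960069) = 0.991167
Series ([0.990078] and [0.991167]): 0.990078 × 0.991167 = 0.981333
Parallel (A and [0.981333]): 1 − (1 − 0.871970)(1 − 0.981333) = 0.9976

0.9976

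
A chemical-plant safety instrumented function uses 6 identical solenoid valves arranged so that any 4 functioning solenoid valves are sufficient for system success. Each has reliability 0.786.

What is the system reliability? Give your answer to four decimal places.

R = Σ_{i=4}^{6} C(6,i) p^i (1−p)^{6−i} with p = 0.786
C(6,4)·0.786^4·0.214^2 = 0.262186
C(6,5)·0.786^5·0.214^1 = 0.385192
C(6,6)·0.786^6·0.214^0 = 0.235795
Sum = 0.8832

0.8832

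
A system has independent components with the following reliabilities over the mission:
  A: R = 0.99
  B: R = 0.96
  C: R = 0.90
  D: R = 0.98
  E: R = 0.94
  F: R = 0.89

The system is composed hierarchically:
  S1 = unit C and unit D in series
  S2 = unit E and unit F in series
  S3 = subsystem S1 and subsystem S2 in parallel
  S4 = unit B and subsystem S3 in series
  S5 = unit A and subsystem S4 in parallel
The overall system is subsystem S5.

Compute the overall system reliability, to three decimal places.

Series (C and D): 0.90000 × 0.98000 = 0.88200
Series (E and F): 0.94000 × 0.89000 = 0.83660
Parallel ([0.88200] and [0.83660]): 1 − (1 − 0.88200)(1 − 0.83660) = 0.98072
Series (B and [0.98072]): 0.96000 × 0.98072 = 0.94149
Parallel (A and [0.94149]): 1 − (1 − 0.99000)(1 − 0.94149) = 0.999

0.999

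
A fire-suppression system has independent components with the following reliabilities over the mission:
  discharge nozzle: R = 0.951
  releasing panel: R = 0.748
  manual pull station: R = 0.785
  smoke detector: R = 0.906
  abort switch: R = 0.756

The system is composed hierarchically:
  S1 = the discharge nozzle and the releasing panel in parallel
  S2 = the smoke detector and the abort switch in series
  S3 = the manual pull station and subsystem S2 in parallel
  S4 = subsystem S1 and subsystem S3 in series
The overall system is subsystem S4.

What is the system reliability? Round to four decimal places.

0.9207

Parallel (discharge nozzle and releasing panel): 1 − (1 − 0.951000)(1 − 0.748000) = 0.987652
Series (smoke detector and abort switch): 0.906000 × 0.756000 = 0.684936
Parallel (manual pull station and [0.684936]): 1 − (1 − 0.785000)(1 − 0.684936) = 0.932261
Series ([0.987652] and [0.932261]): 0.987652 × 0.932261 = 0.9207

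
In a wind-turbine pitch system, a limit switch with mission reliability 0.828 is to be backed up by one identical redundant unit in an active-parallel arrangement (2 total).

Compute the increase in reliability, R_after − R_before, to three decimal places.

0.142

R_before = 0.828
R_after = 1 − (1 − 0.828)^2 = 0.970
ΔR = 0.970 − 0.828 = 0.142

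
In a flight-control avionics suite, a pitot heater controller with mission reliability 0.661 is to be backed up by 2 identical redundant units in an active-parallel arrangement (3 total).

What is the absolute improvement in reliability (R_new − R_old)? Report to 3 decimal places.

R_before = 0.661
R_after = 1 − (1 − 0.661)^3 = 0.961
ΔR = 0.961 − 0.661 = 0.300

0.300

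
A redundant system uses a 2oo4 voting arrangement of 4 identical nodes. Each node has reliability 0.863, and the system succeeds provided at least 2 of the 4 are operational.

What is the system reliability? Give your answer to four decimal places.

0.9908

R = Σ_{i=2}^{4} C(4,i) p^i (1−p)^{4−i} with p = 0.863
C(4,2)·0.863^2·0.137^2 = 0.083871
C(4,3)·0.863^3·0.137^1 = 0.352219
C(4,4)·0.863^4·0.137^0 = 0.554681
Sum = 0.9908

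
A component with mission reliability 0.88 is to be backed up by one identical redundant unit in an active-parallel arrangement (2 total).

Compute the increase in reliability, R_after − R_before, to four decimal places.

R_before = 0.88
R_after = 1 − (1 − 0.88)^2 = 0.9856
ΔR = 0.9856 − 0.88 = 0.1056

0.1056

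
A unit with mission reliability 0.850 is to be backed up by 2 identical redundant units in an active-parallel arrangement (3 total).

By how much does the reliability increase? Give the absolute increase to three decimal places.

R_before = 0.850
R_after = 1 − (1 − 0.850)^3 = 0.997
ΔR = 0.997 − 0.850 = 0.147

0.147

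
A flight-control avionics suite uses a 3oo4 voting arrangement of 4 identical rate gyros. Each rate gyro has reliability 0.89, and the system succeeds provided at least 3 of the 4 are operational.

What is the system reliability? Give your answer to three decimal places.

R = Σ_{i=3}^{4} C(4,i) p^i (1−p)^{4−i} with p = 0.89
C(4,3)·0.89^3·0.11^1 = 0.31019
C(4,4)·0.89^4·0.11^0 = 0.62742
Sum = 0.938

0.938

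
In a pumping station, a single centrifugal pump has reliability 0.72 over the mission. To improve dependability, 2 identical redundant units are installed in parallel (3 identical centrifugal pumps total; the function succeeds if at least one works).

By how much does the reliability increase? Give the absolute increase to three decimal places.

0.258

R_before = 0.72
R_after = 1 − (1 − 0.72)^3 = 0.978
ΔR = 0.978 − 0.72 = 0.258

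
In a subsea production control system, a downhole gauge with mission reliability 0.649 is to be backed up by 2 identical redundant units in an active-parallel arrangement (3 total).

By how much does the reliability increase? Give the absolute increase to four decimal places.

R_before = 0.649
R_after = 1 − (1 − 0.649)^3 = 0.9568
ΔR = 0.9568 − 0.649 = 0.3078

0.3078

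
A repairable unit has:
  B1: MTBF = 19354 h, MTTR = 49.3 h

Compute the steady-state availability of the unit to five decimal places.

0.99746

A(B1) = MTBF/(MTBF+MTTR) = 19354/(19354+49.3) = 0.99746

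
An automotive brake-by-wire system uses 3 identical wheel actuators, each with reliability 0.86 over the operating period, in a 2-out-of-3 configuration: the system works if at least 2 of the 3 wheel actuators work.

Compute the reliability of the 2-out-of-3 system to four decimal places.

R = Σ_{i=2}^{3} C(3,i) p^i (1−p)^{3−i} with p = 0.86
C(3,2)·0.86^2·0.14^1 = 0.310632
C(3,3)·0.86^3·0.14^0 = 0.636056
Sum = 0.9467

0.9467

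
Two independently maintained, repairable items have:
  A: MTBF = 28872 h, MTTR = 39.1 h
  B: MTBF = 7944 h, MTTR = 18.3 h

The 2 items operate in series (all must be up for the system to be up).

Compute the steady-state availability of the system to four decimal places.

0.9964

A(A) = MTBF/(MTBF+MTTR) = 28872/(28872+39.1) = 0.998648
A(B) = MTBF/(MTBF+MTTR) = 7944/(7944+18.3) = 0.997702
Series availability: 0.998648 × 0.997702 = 0.9964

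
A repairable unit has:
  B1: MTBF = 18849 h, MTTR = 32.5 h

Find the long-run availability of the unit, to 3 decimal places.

A(B1) = MTBF/(MTBF+MTTR) = 18849/(18849+32.5) = 0.998

0.998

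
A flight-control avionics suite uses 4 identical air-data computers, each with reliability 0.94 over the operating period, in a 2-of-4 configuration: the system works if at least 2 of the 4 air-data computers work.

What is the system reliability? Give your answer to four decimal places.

0.9992

R = Σ_{i=2}^{4} C(4,i) p^i (1−p)^{4−i} with p = 0.94
C(4,2)·0.94^2·0.06^2 = 0.019086
C(4,3)·0.94^3·0.06^1 = 0.199340
C(4,4)·0.94^4·0.06^0 = 0.780749
Sum = 0.9992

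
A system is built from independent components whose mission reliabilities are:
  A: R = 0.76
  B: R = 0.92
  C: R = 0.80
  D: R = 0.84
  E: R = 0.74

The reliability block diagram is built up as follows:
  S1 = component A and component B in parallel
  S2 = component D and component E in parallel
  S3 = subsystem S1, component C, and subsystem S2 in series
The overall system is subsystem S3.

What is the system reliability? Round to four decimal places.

Parallel (A and B): 1 − (1 − 0.760000)(1 − 0.920000) = 0.980800
Parallel (D and E): 1 − (1 − 0.840000)(1 − 0.740000) = 0.958400
Series ([0.980800], C, and [0.958400]): 0.980800 × 0.800000 × 0.958400 = 0.7520

0.7520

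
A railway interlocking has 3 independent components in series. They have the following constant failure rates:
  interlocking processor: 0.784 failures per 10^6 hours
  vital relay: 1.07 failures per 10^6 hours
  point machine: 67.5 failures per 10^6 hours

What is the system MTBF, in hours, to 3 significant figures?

14400

Series of exponential components: λ_sys = Σ λ_i
λ_sys = 0.000000784 + 0.00000107 + 0.0000675 = 6.9354e-05 /h
MTBF = 1 / λ_sys = 14400 h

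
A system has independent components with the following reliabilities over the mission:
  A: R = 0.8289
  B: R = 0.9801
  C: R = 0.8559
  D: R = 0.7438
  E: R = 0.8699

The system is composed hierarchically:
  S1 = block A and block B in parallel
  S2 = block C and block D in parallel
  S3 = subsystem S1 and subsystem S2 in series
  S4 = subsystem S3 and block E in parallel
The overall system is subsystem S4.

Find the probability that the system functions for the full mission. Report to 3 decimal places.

Parallel (A and B): 1 − (1 − 0.82890)(1 − 0.98010) = 0.99660
Parallel (C and D): 1 − (1 − 0.85590)(1 − 0.74380) = 0.96308
Series ([0.99660] and [0.96308]): 0.99660 × 0.96308 = 0.95981
Parallel ([0.95981] and E): 1 − (1 − 0.95981)(1 − 0.86990) = 0.995

0.995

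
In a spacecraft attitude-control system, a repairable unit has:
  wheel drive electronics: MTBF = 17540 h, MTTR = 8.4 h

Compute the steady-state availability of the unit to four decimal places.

A(wheel drive electronics) = MTBF/(MTBF+MTTR) = 17540/(17540+8.4) = 0.9995

0.9995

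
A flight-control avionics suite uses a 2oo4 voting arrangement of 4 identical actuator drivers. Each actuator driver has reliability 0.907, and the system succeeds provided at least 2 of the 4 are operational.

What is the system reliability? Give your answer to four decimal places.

0.9970

R = Σ_{i=2}^{4} C(4,i) p^i (1−p)^{4−i} with p = 0.907
C(4,2)·0.907^2·0.093^2 = 0.042691
C(4,3)·0.907^3·0.093^1 = 0.277565
C(4,4)·0.907^4·0.093^0 = 0.676751
Sum = 0.9970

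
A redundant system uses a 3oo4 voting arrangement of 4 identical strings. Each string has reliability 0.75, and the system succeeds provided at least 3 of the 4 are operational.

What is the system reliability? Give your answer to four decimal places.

R = Σ_{i=3}^{4} C(4,i) p^i (1−p)^{4−i} with p = 0.75
C(4,3)·0.75^3·0.25^1 = 0.421875
C(4,4)·0.75^4·0.25^0 = 0.316406
Sum = 0.7383

0.7383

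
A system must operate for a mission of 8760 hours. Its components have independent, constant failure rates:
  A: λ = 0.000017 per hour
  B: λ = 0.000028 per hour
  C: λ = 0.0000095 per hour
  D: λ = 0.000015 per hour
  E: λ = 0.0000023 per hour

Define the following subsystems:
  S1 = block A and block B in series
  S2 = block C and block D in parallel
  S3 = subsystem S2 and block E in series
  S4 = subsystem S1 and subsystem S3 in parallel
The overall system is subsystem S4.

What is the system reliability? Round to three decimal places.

R(A) = exp(−0.000017 × 8760) = 0.86164
R(B) = exp(−0.000028 × 8760) = 0.78249
R(C) = exp(−0.0000095 × 8760) = 0.92015
R(D) = exp(−0.000015 × 8760) = 0.87687
R(E) = exp(−0.0000023 × 8760) = 0.98005
Series (A and B): 0.86164 × 0.78249 = 0.67422
Parallel (C and D): 1 − (1 − 0.92015)(1 − 0.87687) = 0.99017
Series ([0.99017] and E): 0.99017 × 0.98005 = 0.97042
Parallel ([0.67422] and [0.97042]): 1 − (1 − 0.67422)(1 − 0.97042) = 0.990

0.990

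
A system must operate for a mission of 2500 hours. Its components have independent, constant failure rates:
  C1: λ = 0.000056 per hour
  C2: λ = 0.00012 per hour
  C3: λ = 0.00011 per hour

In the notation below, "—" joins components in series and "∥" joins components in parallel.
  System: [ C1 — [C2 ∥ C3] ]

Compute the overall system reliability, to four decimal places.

0.8152

R(C1) = exp(−0.000056 × 2500) = 0.869358
R(C2) = exp(−0.00012 × 2500) = 0.740818
R(C3) = exp(−0.00011 × 2500) = 0.759572
Parallel (C2 and C3): 1 − (1 − 0.740818)(1 − 0.759572) = 0.937685
Series (C1 and [0.937685]): 0.869358 × 0.937685 = 0.8152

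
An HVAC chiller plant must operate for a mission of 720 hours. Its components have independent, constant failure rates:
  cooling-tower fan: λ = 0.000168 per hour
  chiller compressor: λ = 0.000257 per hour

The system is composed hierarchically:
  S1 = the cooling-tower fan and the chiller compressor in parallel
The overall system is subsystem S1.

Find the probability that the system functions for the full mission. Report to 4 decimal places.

R(cooling-tower fan) = exp(−0.000168 × 720) = 0.886069
R(chiller compressor) = exp(−0.000257 × 720) = 0.831071
Parallel (cooling-tower fan and chiller compressor): 1 − (1 − 0.886069)(1 − 0.831071) = 0.9808

0.9808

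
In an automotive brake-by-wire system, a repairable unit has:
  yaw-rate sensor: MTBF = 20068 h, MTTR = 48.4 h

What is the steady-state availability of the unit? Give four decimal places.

A(yaw-rate sensor) = MTBF/(MTBF+MTTR) = 20068/(20068+48.4) = 0.9976

0.9976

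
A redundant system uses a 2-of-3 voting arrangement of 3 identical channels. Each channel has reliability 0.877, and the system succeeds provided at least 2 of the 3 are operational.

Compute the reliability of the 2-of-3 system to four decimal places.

R = Σ_{i=2}^{3} C(3,i) p^i (1−p)^{3−i} with p = 0.877
C(3,2)·0.877^2·0.123^1 = 0.283809
C(3,3)·0.877^3·0.123^0 = 0.674526
Sum = 0.9583

0.9583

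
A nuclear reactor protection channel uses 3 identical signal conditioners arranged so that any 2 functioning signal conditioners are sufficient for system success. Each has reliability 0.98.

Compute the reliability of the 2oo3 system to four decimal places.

R = Σ_{i=2}^{3} C(3,i) p^i (1−p)^{3−i} with p = 0.98
C(3,2)·0.98^2·0.02^1 = 0.057624
C(3,3)·0.98^3·0.02^0 = 0.941192
Sum = 0.9988

0.9988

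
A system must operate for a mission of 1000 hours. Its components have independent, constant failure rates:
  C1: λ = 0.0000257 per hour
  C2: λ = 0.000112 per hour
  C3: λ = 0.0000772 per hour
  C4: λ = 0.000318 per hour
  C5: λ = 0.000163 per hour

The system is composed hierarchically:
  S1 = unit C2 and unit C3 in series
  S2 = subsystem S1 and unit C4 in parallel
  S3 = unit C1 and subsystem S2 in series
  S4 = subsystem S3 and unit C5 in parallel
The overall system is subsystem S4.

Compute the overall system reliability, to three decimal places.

R(C1) = exp(−0.0000257 × 1000) = 0.97463
R(C2) = exp(−0.000112 × 1000) = 0.89404
R(C3) = exp(−0.0000772 × 1000) = 0.92570
R(C4) = exp(−0.000318 × 1000) = 0.72760
R(C5) = exp(−0.000163 × 1000) = 0.84959
Series (C2 and C3): 0.89404 × 0.92570 = 0.82761
Parallel ([0.82761] and C4): 1 − (1 − 0.82761)(1 − 0.72760) = 0.95304
Series (C1 and [0.95304]): 0.97463 × 0.95304 = 0.92886
Parallel ([0.92886] and C5): 1 − (1 − 0.92886)(1 − 0.84959) = 0.989

0.989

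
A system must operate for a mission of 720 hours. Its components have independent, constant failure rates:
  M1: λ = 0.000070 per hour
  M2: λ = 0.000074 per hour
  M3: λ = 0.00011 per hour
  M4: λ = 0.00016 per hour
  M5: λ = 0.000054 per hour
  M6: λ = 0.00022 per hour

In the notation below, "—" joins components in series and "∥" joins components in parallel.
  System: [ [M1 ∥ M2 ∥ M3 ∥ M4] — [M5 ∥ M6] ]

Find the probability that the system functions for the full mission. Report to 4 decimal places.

R(M1) = exp(−0.000070 × 720) = 0.950849
R(M2) = exp(−0.000074 × 720) = 0.948115
R(M3) = exp(−0.00011 × 720) = 0.923855
R(M4) = exp(−0.00016 × 720) = 0.891188
R(M5) = exp(−0.000054 × 720) = 0.961866
R(M6) = exp(−0.00022 × 720) = 0.853508
Parallel (M1, M2, M3, and M4): 1 − (1 − 0.950849)(1 − 0.948115)(1 − 0.923855)(1 − 0.891188) = 0.999979
Parallel (M5 and M6): 1 − (1 − 0.961866)(1 − 0.853508) = 0.994414
Series ([0.999979] and [0.994414]): 0.999979 × 0.994414 = 0.9944

0.9944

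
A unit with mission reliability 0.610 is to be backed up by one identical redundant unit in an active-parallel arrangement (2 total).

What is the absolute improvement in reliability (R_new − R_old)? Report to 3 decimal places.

R_before = 0.610
R_after = 1 − (1 − 0.610)^2 = 0.848
ΔR = 0.848 − 0.610 = 0.238

0.238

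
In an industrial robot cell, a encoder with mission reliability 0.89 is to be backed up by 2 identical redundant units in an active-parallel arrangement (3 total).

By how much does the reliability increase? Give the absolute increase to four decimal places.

R_before = 0.89
R_after = 1 − (1 − 0.89)^3 = 0.9987
ΔR = 0.9987 − 0.89 = 0.1087

0.1087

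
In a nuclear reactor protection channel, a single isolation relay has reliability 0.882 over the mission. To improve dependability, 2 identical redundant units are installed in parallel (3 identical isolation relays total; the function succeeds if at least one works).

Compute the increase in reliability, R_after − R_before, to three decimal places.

R_before = 0.882
R_after = 1 − (1 − 0.882)^3 = 0.998
ΔR = 0.998 − 0.882 = 0.116

0.116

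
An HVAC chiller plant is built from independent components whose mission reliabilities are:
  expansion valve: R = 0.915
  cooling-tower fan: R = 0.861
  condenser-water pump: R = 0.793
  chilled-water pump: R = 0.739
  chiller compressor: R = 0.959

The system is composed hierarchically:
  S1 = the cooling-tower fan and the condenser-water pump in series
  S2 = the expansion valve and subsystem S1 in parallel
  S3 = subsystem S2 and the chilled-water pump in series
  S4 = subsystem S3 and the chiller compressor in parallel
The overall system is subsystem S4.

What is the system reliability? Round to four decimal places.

0.9885

Series (cooling-tower fan and condenser-water pump): 0.861000 × 0.793000 = 0.682773
Parallel (expansion valve and [0.682773]): 1 − (1 − 0.915000)(1 − 0.682773) = 0.973036
Series ([0.973036] and chilled-water pump): 0.973036 × 0.739000 = 0.719074
Parallel ([0.719074] and chiller compressor): 1 − (1 − 0.719074)(1 − 0.959000) = 0.9885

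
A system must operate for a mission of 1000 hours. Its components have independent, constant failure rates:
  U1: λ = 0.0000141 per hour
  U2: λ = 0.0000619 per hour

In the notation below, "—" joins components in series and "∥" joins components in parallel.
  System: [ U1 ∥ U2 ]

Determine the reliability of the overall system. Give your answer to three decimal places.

R(U1) = exp(−0.0000141 × 1000) = 0.98600
R(U2) = exp(−0.0000619 × 1000) = 0.93998
Parallel (U1 and U2): 1 − (1 − 0.98600)(1 − 0.93998) = 0.999

0.999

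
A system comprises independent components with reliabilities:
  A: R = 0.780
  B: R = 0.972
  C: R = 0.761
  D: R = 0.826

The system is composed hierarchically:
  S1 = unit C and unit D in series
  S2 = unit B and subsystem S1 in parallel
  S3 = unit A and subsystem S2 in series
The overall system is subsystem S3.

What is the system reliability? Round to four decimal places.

0.7719

Series (C and D): 0.761000 × 0.826000 = 0.628586
Parallel (B and [0.628586]): 1 − (1 − 0.972000)(1 − 0.628586) = 0.989600
Series (A and [0.989600]): 0.780000 × 0.989600 = 0.7719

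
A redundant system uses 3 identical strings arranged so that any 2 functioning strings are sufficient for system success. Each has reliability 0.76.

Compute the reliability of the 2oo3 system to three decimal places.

0.855

R = Σ_{i=2}^{3} C(3,i) p^i (1−p)^{3−i} with p = 0.76
C(3,2)·0.76^2·0.24^1 = 0.41587
C(3,3)·0.76^3·0.24^0 = 0.43898
Sum = 0.855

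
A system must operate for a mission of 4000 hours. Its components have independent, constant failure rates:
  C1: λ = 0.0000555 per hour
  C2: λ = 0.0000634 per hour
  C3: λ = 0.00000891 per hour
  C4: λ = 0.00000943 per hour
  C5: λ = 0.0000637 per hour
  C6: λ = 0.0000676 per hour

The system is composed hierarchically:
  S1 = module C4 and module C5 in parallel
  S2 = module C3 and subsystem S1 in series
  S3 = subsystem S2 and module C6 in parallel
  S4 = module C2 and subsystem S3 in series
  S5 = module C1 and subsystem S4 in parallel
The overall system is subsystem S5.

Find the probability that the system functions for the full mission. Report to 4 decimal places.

0.9538

R(C1) = exp(−0.0000555 × 4000) = 0.800915
R(C2) = exp(−0.0000634 × 4000) = 0.776002
R(C3) = exp(−0.00000891 × 4000) = 0.964988
R(C4) = exp(−0.00000943 × 4000) = 0.962983
R(C5) = exp(−0.0000637 × 4000) = 0.775071
R(C6) = exp(−0.0000676 × 4000) = 0.763074
Parallel (C4 and C5): 1 − (1 − 0.962983)(1 − 0.775071) = 0.991674
Series (C3 and [0.991674]): 0.964988 × 0.991674 = 0.956954
Parallel ([0.956954] and C6): 1 − (1 − 0.956954)(1 − 0.763074) = 0.989801
Series (C2 and [0.989801]): 0.776002 × 0.989801 = 0.768088
Parallel (C1 and [0.768088]): 1 − (1 − 0.800915)(1 − 0.768088) = 0.9538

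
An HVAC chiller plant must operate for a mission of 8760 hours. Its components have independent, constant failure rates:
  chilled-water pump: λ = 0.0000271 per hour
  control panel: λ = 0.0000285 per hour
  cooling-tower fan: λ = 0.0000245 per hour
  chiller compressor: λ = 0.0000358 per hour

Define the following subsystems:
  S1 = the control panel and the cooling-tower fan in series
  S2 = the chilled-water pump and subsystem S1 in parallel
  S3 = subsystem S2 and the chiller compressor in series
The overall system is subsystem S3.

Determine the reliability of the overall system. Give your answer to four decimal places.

R(chilled-water pump) = exp(−0.0000271 × 8760) = 0.788679
R(control panel) = exp(−0.0000285 × 8760) = 0.779066
R(cooling-tower fan) = exp(−0.0000245 × 8760) = 0.806848
R(chiller compressor) = exp(−0.0000358 × 8760) = 0.730805
Series (control panel and cooling-tower fan): 0.779066 × 0.806848 = 0.628588
Parallel (chilled-water pump and [0.628588]): 1 − (1 − 0.788679)(1 − 0.628588) = 0.921513
Series ([0.921513] and chiller compressor): 0.921513 × 0.730805 = 0.6734

0.6734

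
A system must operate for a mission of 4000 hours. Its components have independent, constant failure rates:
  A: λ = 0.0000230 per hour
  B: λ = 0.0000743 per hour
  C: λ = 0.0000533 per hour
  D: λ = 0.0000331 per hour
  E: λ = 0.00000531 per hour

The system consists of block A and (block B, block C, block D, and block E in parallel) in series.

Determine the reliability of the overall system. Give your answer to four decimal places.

R(A) = exp(−0.0000230 × 4000) = 0.912105
R(B) = exp(−0.0000743 × 4000) = 0.742895
R(C) = exp(−0.0000533 × 4000) = 0.807995
R(D) = exp(−0.0000331 × 4000) = 0.875991
R(E) = exp(−0.00000531 × 4000) = 0.978984
Parallel (B, C, D, and E): 1 − (1 − 0.742895)(1 − 0.807995)(1 − 0.875991)(1 − 0.978984) = 0.999871
Series (A and [0.999871]): 0.912105 × 0.999871 = 0.9120

0.9120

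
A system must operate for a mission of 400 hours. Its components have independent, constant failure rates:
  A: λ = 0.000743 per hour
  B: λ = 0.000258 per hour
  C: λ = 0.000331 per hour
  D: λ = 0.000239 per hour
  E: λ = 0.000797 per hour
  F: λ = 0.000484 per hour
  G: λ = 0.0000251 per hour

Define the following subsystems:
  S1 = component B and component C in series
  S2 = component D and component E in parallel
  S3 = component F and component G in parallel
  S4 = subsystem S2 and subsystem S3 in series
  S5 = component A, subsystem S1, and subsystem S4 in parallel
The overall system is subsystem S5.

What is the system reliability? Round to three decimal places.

R(A) = exp(−0.000743 × 400) = 0.74290
R(B) = exp(−0.000258 × 400) = 0.90195
R(C) = exp(−0.000331 × 400) = 0.87599
R(D) = exp(−0.000239 × 400) = 0.90883
R(E) = exp(−0.000797 × 400) = 0.72702
R(F) = exp(−0.000484 × 400) = 0.82399
R(G) = exp(−0.0000251 × 400) = 0.99001
Series (B and C): 0.90195 × 0.87599 = 0.79010
Parallel (D and E): 1 − (1 − 0.90883)(1 − 0.72702) = 0.97511
Parallel (F and G): 1 − (1 − 0.82399)(1 − 0.99001) = 0.99824
Series ([0.97511] and [0.99824]): 0.97511 × 0.99824 = 0.97339
Parallel (A, [0.79010], and [0.97339]): 1 − (1 − 0.74290)(1 − 0.79010)(1 − 0.97339) = 0.999

0.999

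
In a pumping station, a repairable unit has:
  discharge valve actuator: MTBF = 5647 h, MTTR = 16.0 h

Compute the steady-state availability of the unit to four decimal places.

A(discharge valve actuator) = MTBF/(MTBF+MTTR) = 5647/(5647+16.0) = 0.9972

0.9972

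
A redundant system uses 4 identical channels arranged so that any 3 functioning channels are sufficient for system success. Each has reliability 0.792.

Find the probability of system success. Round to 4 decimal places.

0.8068

R = Σ_{i=3}^{4} C(4,i) p^i (1−p)^{4−i} with p = 0.792
C(4,3)·0.792^3·0.208^1 = 0.413332
C(4,4)·0.792^4·0.208^0 = 0.393460
Sum = 0.8068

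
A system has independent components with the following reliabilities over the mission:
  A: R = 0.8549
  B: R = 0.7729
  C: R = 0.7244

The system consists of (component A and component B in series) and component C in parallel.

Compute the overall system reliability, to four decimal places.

0.9065

Series (A and B): 0.854900 × 0.772900 = 0.660752
Parallel ([0.660752] and C): 1 − (1 − 0.660752)(1 − 0.724400) = 0.9065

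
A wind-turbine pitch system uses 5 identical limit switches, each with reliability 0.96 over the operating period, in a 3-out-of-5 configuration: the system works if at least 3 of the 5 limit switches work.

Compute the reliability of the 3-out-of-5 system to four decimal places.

0.9994

R = Σ_{i=3}^{5} C(5,i) p^i (1−p)^{5−i} with p = 0.96
C(5,3)·0.96^3·0.04^2 = 0.014156
C(5,4)·0.96^4·0.04^1 = 0.169869
C(5,5)·0.96^5·0.04^0 = 0.815373
Sum = 0.9994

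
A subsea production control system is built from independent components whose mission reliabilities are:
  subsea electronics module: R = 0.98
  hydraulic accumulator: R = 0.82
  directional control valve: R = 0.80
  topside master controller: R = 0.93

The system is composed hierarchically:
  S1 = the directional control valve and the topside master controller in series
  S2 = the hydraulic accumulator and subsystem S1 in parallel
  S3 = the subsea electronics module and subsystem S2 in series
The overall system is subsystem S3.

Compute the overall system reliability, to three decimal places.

Series (directional control valve and topside master controller): 0.80000 × 0.93000 = 0.74400
Parallel (hydraulic accumulator and [0.74400]): 1 − (1 − 0.82000)(1 − 0.74400) = 0.95392
Series (subsea electronics module and [0.95392]): 0.98000 × 0.95392 = 0.935

0.935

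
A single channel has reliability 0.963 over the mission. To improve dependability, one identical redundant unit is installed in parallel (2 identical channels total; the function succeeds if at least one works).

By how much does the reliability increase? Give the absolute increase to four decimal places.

0.0356

R_before = 0.963
R_after = 1 − (1 − 0.963)^2 = 0.9986
ΔR = 0.9986 − 0.963 = 0.0356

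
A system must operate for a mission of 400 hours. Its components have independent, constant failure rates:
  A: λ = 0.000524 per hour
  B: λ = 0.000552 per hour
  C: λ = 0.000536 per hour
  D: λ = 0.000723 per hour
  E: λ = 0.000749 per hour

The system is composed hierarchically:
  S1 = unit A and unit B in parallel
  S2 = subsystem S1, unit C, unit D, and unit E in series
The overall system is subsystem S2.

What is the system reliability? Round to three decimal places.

0.431

R(A) = exp(−0.000524 × 400) = 0.81091
R(B) = exp(−0.000552 × 400) = 0.80188
R(C) = exp(−0.000536 × 400) = 0.80703
R(D) = exp(−0.000723 × 400) = 0.74886
R(E) = exp(−0.000749 × 400) = 0.74111
Parallel (A and B): 1 − (1 − 0.81091)(1 − 0.80188) = 0.96254
Series ([0.96254], C, D, and E): 0.96254 × 0.80703 × 0.74886 × 0.74111 = 0.431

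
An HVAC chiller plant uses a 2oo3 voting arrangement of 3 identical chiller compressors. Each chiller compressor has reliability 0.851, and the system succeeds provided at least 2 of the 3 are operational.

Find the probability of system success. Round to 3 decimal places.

R = Σ_{i=2}^{3} C(3,i) p^i (1−p)^{3−i} with p = 0.851
C(3,2)·0.851^2·0.149^1 = 0.32372
C(3,3)·0.851^3·0.149^0 = 0.61630
Sum = 0.940

0.940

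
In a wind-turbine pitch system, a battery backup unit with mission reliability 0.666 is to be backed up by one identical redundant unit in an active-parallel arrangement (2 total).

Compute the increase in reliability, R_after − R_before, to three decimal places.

R_before = 0.666
R_after = 1 − (1 − 0.666)^2 = 0.888
ΔR = 0.888 − 0.666 = 0.222

0.222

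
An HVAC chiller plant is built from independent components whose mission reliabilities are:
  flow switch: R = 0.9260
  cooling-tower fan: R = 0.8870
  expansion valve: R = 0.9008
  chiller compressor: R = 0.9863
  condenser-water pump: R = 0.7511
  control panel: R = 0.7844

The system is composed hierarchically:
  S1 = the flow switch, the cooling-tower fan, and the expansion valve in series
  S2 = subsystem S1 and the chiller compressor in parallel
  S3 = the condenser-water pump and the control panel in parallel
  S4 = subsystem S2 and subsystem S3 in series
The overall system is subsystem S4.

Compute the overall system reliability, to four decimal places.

0.9430

Series (flow switch, cooling-tower fan, and expansion valve): 0.926000 × 0.887000 × 0.900800 = 0.739883
Parallel ([0.739883] and chiller compressor): 1 − (1 − 0.739883)(1 − 0.986300) = 0.996436
Parallel (condenser-water pump and control panel): 1 − (1 − 0.751100)(1 − 0.784400) = 0.946337
Series ([0.996436] and [0.946337]): 0.996436 × 0.946337 = 0.9430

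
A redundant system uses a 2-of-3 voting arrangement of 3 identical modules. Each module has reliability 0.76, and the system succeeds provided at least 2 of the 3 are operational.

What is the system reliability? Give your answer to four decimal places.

R = Σ_{i=2}^{3} C(3,i) p^i (1−p)^{3−i} with p = 0.76
C(3,2)·0.76^2·0.24^1 = 0.415872
C(3,3)·0.76^3·0.24^0 = 0.438976
Sum = 0.8548

0.8548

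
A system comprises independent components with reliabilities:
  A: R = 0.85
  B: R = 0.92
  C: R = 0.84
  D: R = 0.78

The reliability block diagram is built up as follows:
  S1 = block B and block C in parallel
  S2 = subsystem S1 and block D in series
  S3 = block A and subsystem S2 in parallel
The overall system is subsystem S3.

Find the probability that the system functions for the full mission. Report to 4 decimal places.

Parallel (B and C): 1 − (1 − 0.920000)(1 − 0.840000) = 0.987200
Series ([0.987200] and D): 0.987200 × 0.780000 = 0.770016
Parallel (A and [0.770016]): 1 − (1 − 0.850000)(1 − 0.770016) = 0.9655

0.9655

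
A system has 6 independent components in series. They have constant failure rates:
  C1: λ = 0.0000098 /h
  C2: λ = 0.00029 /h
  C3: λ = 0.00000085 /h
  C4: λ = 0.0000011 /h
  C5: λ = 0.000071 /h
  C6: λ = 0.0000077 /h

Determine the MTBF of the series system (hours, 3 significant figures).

2630

Series of exponential components: λ_sys = Σ λ_i
λ_sys = 0.0000098 + 0.00029 + 0.00000085 + 0.0000011 + 0.000071 + 0.0000077 = 3.8045e-04 /h
MTBF = 1 / λ_sys = 2630 h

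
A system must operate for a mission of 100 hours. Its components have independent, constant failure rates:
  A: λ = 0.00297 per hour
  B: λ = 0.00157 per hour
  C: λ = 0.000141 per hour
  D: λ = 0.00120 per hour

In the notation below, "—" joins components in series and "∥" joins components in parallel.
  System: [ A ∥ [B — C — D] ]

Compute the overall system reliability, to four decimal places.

R(A) = exp(−0.00297 × 100) = 0.743044
R(B) = exp(−0.00157 × 100) = 0.854704
R(C) = exp(−0.000141 × 100) = 0.985999
R(D) = exp(−0.00120 × 100) = 0.886920
Series (B, C, and D): 0.854704 × 0.985999 × 0.886920 = 0.747441
Parallel (A and [0.747441]): 1 − (1 − 0.743044)(1 − 0.747441) = 0.9351

0.9351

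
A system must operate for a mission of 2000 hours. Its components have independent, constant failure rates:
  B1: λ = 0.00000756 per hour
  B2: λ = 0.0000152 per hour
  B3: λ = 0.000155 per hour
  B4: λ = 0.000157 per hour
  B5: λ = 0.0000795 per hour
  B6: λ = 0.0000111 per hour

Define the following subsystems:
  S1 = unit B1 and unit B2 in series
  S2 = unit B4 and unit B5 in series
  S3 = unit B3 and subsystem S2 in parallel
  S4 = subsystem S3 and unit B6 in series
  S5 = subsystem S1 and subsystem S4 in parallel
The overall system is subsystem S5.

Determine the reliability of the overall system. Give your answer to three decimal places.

R(B1) = exp(−0.00000756 × 2000) = 0.98499
R(B2) = exp(−0.0000152 × 2000) = 0.97006
R(B3) = exp(−0.000155 × 2000) = 0.73345
R(B4) = exp(−0.000157 × 2000) = 0.73052
R(B5) = exp(−0.0000795 × 2000) = 0.85300
R(B6) = exp(−0.0000111 × 2000) = 0.97804
Series (B1 and B2): 0.98499 × 0.97006 = 0.95550
Series (B4 and B5): 0.73052 × 0.85300 = 0.62313
Parallel (B3 and [0.62313]): 1 − (1 − 0.73345)(1 − 0.62313) = 0.89955
Series ([0.89955] and B6): 0.89955 × 0.97804 = 0.87980
Parallel ([0.95550] and [0.87980]): 1 − (1 − 0.95550)(1 − 0.87980) = 0.995

0.995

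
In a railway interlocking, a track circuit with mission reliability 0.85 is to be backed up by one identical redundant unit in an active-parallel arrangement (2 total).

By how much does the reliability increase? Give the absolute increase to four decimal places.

0.1275

R_before = 0.85
R_after = 1 − (1 − 0.85)^2 = 0.9775
ΔR = 0.9775 − 0.85 = 0.1275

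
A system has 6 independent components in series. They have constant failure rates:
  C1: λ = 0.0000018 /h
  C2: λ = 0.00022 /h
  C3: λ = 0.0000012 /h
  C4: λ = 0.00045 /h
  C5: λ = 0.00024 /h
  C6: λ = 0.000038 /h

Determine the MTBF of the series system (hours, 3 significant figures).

Series of exponential components: λ_sys = Σ λ_i
λ_sys = 0.0000018 + 0.00022 + 0.0000012 + 0.00045 + 0.00024 + 0.000038 = 9.5100e-04 /h
MTBF = 1 / λ_sys = 1050 h

1050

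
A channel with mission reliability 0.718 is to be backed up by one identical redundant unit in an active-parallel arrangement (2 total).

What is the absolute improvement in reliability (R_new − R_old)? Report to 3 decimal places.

R_before = 0.718
R_after = 1 − (1 − 0.718)^2 = 0.920
ΔR = 0.920 − 0.718 = 0.202

0.202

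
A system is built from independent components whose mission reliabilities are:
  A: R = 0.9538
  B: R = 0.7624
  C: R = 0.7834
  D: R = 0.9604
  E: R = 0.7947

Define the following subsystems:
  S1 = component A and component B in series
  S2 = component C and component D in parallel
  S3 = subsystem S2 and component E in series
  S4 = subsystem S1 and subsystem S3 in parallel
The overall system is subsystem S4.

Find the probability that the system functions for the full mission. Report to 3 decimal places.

Series (A and B): 0.95380 × 0.76240 = 0.72718
Parallel (C and D): 1 − (1 − 0.78340)(1 − 0.96040) = 0.99142
Series ([0.99142] and E): 0.99142 × 0.79470 = 0.78788
Parallel ([0.72718] and [0.78788]): 1 − (1 − 0.72718)(1 − 0.78788) = 0.942

0.942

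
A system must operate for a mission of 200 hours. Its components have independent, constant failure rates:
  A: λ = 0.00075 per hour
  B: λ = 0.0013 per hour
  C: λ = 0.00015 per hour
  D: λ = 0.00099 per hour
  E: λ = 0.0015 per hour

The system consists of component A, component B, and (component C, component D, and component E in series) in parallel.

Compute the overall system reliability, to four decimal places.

0.9869

R(A) = exp(−0.00075 × 200) = 0.860708
R(B) = exp(−0.0013 × 200) = 0.771052
R(C) = exp(−0.00015 × 200) = 0.970446
R(D) = exp(−0.00099 × 200) = 0.820370
R(E) = exp(−0.0015 × 200) = 0.740818
Series (C, D, and E): 0.970446 × 0.820370 × 0.740818 = 0.589784
Parallel (A, B, and [0.589784]): 1 − (1 − 0.860708)(1 − 0.771052)(1 − 0.589784) = 0.9869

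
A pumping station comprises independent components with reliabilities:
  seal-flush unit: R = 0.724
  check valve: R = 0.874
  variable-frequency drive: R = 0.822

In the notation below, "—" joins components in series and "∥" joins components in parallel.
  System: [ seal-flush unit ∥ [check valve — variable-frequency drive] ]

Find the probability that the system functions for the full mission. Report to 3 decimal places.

0.922

Series (check valve and variable-frequency drive): 0.87400 × 0.82200 = 0.71843
Parallel (seal-flush unit and [0.71843]): 1 − (1 − 0.72400)(1 − 0.71843) = 0.922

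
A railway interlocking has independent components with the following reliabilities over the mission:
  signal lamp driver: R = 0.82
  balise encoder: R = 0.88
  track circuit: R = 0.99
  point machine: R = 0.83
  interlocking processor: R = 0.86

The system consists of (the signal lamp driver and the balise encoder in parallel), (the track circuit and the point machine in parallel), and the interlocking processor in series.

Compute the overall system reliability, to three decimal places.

0.840

Parallel (signal lamp driver and balise encoder): 1 − (1 − 0.82000)(1 − 0.88000) = 0.97840
Parallel (track circuit and point machine): 1 − (1 − 0.99000)(1 − 0.83000) = 0.99830
Series ([0.97840], [0.99830], and interlocking processor): 0.97840 × 0.99830 × 0.86000 = 0.840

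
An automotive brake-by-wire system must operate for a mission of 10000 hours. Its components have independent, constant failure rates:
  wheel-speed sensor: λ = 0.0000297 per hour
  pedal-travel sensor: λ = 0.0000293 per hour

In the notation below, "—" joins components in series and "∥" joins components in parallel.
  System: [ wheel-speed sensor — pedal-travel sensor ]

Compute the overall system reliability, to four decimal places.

R(wheel-speed sensor) = exp(−0.0000297 × 10000) = 0.743044
R(pedal-travel sensor) = exp(−0.0000293 × 10000) = 0.746022
Series (wheel-speed sensor and pedal-travel sensor): 0.743044 × 0.746022 = 0.5543

0.5543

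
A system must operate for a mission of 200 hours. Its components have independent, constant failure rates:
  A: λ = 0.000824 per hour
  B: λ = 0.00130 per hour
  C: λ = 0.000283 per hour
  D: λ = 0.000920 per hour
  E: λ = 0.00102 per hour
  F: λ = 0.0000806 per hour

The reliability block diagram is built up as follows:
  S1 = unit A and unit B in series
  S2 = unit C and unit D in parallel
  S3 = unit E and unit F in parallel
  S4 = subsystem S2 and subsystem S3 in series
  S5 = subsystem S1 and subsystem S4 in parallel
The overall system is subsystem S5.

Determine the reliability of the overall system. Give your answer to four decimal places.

0.9958

R(A) = exp(−0.000824 × 200) = 0.848063
R(B) = exp(−0.00130 × 200) = 0.771052
R(C) = exp(−0.000283 × 200) = 0.944972
R(D) = exp(−0.000920 × 200) = 0.831936
R(E) = exp(−0.00102 × 200) = 0.815462
R(F) = exp(−0.0000806 × 200) = 0.984009
Series (A and B): 0.848063 × 0.771052 = 0.653901
Parallel (C and D): 1 − (1 − 0.944972)(1 − 0.831936) = 0.990752
Parallel (E and F): 1 − (1 − 0.815462)(1 − 0.984009) = 0.997049
Series ([0.990752] and [0.997049]): 0.990752 × 0.997049 = 0.987828
Parallel ([0.653901] and [0.987828]): 1 − (1 − 0.653901)(1 − 0.987828) = 0.9958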